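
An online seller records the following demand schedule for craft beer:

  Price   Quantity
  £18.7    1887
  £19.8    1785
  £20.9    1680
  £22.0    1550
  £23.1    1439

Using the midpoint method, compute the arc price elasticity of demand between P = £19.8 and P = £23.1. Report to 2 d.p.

At P = 19.8, Q = 1785; at P = 23.1, Q = 1439.
ΔQ = -346, ΔP = 3.3. Midpoints: P̄ = 21.45, Q̄ = 1612.0.
ε = (ΔQ/ΔP)(P̄/Q̄) = (-346/3.3)(21.45/1612.0).

-1.40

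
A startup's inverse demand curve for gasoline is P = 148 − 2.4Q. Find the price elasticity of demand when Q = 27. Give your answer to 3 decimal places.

At Q = 27, P = 148 − 2.4(27) = 83.20.
dP/dQ = −2.4, so dQ/dP = 1/(−2.4) = -0.417.
ε = (dQ/dP)(P/Q) = (-0.417)(83.20/27).

-1.284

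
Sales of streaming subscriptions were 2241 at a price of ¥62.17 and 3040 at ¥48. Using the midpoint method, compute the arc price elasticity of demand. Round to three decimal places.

-1.176

ΔQ = 3040 − 2241 = 799; ΔP = 48 − 62.17 = -14.17.
Midpoints: P̄ = 55.09, Q̄ = 2640.5.
ε = (ΔQ/ΔP)(P̄/Q̄) = (799/-14.17)(55.09/2640.5).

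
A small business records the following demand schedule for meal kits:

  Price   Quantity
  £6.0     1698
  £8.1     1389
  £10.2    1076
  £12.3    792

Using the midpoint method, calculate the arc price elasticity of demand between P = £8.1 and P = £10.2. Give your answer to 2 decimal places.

At P = 8.1, Q = 1389; at P = 10.2, Q = 1076.
ΔQ = -313, ΔP = 2.1. Midpoints: P̄ = 9.15, Q̄ = 1232.5.
ε = (ΔQ/ΔP)(P̄/Q̄) = (-313/2.1)(9.15/1232.5).

-1.11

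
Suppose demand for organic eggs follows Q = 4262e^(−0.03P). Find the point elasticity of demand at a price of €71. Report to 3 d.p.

-2.130

At P = 71, Q = 506.485.
dQ/dP = −0.03·4262e^(−0.03P) = −0.03Q = -15.195.
ε = (dQ/dP)(P/Q) = (-15.195)(71/506.485).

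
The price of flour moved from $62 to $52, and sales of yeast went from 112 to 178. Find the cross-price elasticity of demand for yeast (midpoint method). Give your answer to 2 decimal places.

ΔQ_x = 178 − 112 = 66; ΔP_y = 52 − 62 = -10.
Midpoints: P̄_y = 57.00, Q̄_x = 145.0.
ε_xy = (ΔQ_x/ΔP_y)(P̄_y/Q̄_x) = (66/-10)(57.00/145.0).

-2.59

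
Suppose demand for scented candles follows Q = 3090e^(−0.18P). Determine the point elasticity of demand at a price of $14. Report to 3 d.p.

At P = 14, Q = 248.620.
dQ/dP = −0.18·3090e^(−0.18P) = −0.18Q = -44.752.
ε = (dQ/dP)(P/Q) = (-44.752)(14/248.620).

-2.520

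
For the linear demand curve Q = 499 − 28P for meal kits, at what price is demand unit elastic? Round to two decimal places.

8.91

For linear demand Q = a − bP, ε = −bP/(a − bP). |ε| = 1 when bP = a − bP, i.e. P = a/(2b).
P = 499/(2·28) = 499/56 = 8.9107.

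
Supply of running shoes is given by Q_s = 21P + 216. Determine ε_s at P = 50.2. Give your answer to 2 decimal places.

At P = 50.2, Q_s = 1270.20.
dQ_s/dP = 21.
ε_s = (dQ_s/dP)(P/Q_s) = (21)(50.2/1270.20).

0.83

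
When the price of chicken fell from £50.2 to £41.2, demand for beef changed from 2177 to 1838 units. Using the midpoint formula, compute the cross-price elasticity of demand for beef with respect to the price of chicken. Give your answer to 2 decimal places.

ΔQ_x = 1838 − 2177 = -339; ΔP_y = 41.2 − 50.2 = -9.
Midpoints: P̄_y = 45.70, Q̄_x = 2007.5.
ε_xy = (ΔQ_x/ΔP_y)(P̄_y/Q̄_x) = (-339/-9)(45.70/2007.5).

0.86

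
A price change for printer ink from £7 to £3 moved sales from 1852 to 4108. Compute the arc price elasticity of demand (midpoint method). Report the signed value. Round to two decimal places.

-0.95

ΔQ = 4108 − 1852 = 2256; ΔP = 3 − 7 = -4.
Midpoints: P̄ = 5.00, Q̄ = 2980.0.
ε = (ΔQ/ΔP)(P̄/Q̄) = (2256/-4)(5.00/2980.0).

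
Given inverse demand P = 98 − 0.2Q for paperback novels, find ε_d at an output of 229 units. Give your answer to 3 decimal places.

At Q = 229, P = 98 − 0.2(229) = 52.20.
dP/dQ = −0.2, so dQ/dP = 1/(−0.2) = -5.000.
ε = (dQ/dP)(P/Q) = (-5.000)(52.20/229).

-1.140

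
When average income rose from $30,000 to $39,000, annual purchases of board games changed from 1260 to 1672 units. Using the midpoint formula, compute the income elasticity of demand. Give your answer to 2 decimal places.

1.08

ΔQ = 412, ΔI = 9000. Midpoints: Ī = 34,500, Q̄ = 1466.0.
ε_I = (ΔQ/ΔI)(Ī/Q̄) = (412/9000)(34500/1466.0).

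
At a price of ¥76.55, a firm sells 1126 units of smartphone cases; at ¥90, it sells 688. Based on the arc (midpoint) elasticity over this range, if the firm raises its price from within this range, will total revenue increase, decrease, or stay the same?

Arc ε = (-438/13.45)(83.28/907.0) ≈ -2.990.
|ε| = 2.99 > 1, so demand is elastic. A price rise therefore reduces total revenue.

decrease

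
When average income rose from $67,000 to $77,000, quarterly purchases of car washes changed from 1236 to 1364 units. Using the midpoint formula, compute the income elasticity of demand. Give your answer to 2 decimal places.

0.71

ΔQ = 128, ΔI = 10000. Midpoints: Ī = 72,000, Q̄ = 1300.0.
ε_I = (ΔQ/ΔI)(Ī/Q̄) = (128/10000)(72000/1300.0).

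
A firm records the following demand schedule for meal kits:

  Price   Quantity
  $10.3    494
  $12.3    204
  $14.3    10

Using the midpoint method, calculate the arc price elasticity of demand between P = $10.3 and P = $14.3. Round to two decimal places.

-5.91

At P = 10.3, Q = 494; at P = 14.3, Q = 10.
ΔQ = -484, ΔP = 4.0. Midpoints: P̄ = 12.30, Q̄ = 252.0.
ε = (ΔQ/ΔP)(P̄/Q̄) = (-484/4.0)(12.30/252.0).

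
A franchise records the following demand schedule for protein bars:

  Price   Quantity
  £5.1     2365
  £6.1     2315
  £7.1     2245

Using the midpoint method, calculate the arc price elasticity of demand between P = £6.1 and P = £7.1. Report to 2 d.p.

At P = 6.1, Q = 2315; at P = 7.1, Q = 2245.
ΔQ = -70, ΔP = 1.0. Midpoints: P̄ = 6.60, Q̄ = 2280.0.
ε = (ΔQ/ΔP)(P̄/Q̄) = (-70/1.0)(6.60/2280.0).

-0.20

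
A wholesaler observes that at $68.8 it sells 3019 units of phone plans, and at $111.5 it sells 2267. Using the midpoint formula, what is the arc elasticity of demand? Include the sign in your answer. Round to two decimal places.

ΔQ = 2267 − 3019 = -752; ΔP = 111.5 − 68.8 = 42.7.
Midpoints: P̄ = 90.15, Q̄ = 2643.0.
ε = (ΔQ/ΔP)(P̄/Q̄) = (-752/42.7)(90.15/2643.0).

-0.60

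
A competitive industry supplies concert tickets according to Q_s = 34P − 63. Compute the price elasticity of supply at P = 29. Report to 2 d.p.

1.07

At P = 29, Q_s = 923.
dQ_s/dP = 34.
ε_s = (dQ_s/dP)(P/Q_s) = (34)(29/923).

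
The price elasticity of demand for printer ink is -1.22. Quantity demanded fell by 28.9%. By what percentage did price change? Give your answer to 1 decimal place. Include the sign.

23.7%

%ΔP ≈ %ΔQ / ε = (-28.9%)/(-1.22) = 23.69%.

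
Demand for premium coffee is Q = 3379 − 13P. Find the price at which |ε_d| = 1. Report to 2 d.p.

For linear demand Q = a − bP, ε = −bP/(a − bP). |ε| = 1 when bP = a − bP, i.e. P = a/(2b).
P = 3379/(2·13) = 3379/26 = 129.9615.

129.96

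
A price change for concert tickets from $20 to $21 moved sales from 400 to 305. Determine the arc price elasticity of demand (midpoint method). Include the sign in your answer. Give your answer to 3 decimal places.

ΔQ = 305 − 400 = -95; ΔP = 21 − 20 = 1.
Midpoints: P̄ = 20.50, Q̄ = 352.5.
ε = (ΔQ/ΔP)(P̄/Q̄) = (-95/1)(20.50/352.5).

-5.525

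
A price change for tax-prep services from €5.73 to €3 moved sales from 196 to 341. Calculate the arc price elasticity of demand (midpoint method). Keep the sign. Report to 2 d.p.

ΔQ = 341 − 196 = 145; ΔP = 3 − 5.73 = -2.73.
Midpoints: P̄ = 4.37, Q̄ = 268.5.
ε = (ΔQ/ΔP)(P̄/Q̄) = (145/-2.73)(4.37/268.5).

-0.86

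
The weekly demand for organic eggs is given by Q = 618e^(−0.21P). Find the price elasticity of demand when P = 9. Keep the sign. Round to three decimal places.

-1.890

At P = 9, Q = 93.362.
dQ/dP = −0.21·618e^(−0.21P) = −0.21Q = -19.606.
ε = (dQ/dP)(P/Q) = (-19.606)(9/93.362).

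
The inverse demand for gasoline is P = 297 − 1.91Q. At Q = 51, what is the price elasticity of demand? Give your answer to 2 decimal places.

At Q = 51, P = 297 − 1.91(51) = 199.59.
dP/dQ = −1.91, so dQ/dP = 1/(−1.91) = -0.524.
ε = (dQ/dP)(P/Q) = (-0.524)(199.59/51).

-2.05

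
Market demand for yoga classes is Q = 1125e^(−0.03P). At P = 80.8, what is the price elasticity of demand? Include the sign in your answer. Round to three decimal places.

-2.424

At P = 80.8, Q = 99.637.
dQ/dP = −0.03·1125e^(−0.03P) = −0.03Q = -2.989.
ε = (dQ/dP)(P/Q) = (-2.989)(80.8/99.637).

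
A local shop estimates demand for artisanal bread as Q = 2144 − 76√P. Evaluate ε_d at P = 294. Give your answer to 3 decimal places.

-0.775

At P = 294, Q = 840.871.
dQ/dP = −76/(2√P) = -2.216.
ε = (dQ/dP)(P/Q) = (-2.216)(294/840.871).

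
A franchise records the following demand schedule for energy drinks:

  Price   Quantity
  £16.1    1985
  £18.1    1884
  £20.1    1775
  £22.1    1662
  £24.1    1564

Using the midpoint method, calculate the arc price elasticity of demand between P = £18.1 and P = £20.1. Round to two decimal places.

-0.57

At P = 18.1, Q = 1884; at P = 20.1, Q = 1775.
ΔQ = -109, ΔP = 2.0. Midpoints: P̄ = 19.10, Q̄ = 1829.5.
ε = (ΔQ/ΔP)(P̄/Q̄) = (-109/2.0)(19.10/1829.5).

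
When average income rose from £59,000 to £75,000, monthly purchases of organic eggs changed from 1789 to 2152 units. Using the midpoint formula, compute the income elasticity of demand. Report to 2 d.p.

0.77

ΔQ = 363, ΔI = 16000. Midpoints: Ī = 67,000, Q̄ = 1970.5.
ε_I = (ΔQ/ΔI)(Ī/Q̄) = (363/16000)(67000/1970.5).
ε_I > 0, so the good is normal.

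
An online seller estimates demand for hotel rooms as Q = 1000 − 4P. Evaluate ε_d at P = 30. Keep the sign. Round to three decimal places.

At P = 30, Q = 880.
dQ/dP = −4.
ε = (dQ/dP)(P/Q) = (-4)(30/880).
|ε| < 1, so demand is inelastic at this price.

-0.136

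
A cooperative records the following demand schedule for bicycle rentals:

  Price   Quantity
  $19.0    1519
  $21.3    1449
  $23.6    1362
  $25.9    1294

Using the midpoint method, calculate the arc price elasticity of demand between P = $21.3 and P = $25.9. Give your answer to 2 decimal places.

-0.58

At P = 21.3, Q = 1449; at P = 25.9, Q = 1294.
ΔQ = -155, ΔP = 4.6. Midpoints: P̄ = 23.60, Q̄ = 1371.5.
ε = (ΔQ/ΔP)(P̄/Q̄) = (-155/4.6)(23.60/1371.5).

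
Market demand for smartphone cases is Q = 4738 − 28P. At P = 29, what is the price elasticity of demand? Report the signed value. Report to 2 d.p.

At P = 29, Q = 3926.
dQ/dP = −28.
ε = (dQ/dP)(P/Q) = (-28)(29/3926).
|ε| < 1, so demand is inelastic at this price.

-0.21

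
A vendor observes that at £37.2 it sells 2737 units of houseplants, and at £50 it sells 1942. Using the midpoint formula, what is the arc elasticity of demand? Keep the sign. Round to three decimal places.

-1.157

ΔQ = 1942 − 2737 = -795; ΔP = 50 − 37.2 = 12.8.
Midpoints: P̄ = 43.60, Q̄ = 2339.5.
ε = (ΔQ/ΔP)(P̄/Q̄) = (-795/12.8)(43.60/2339.5).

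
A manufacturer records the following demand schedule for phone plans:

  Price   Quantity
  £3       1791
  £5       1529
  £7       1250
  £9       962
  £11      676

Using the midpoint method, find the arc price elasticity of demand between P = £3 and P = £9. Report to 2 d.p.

-0.60

At P = 3, Q = 1791; at P = 9, Q = 962.
ΔQ = -829, ΔP = 6. Midpoints: P̄ = 6.00, Q̄ = 1376.5.
ε = (ΔQ/ΔP)(P̄/Q̄) = (-829/6)(6.00/1376.5).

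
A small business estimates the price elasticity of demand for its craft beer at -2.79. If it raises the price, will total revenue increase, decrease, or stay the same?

decrease

|ε| = 2.79 > 1, so demand is elastic. A price rise therefore reduces total revenue.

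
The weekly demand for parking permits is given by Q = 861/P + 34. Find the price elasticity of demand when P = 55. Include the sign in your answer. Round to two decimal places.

-0.32

At P = 55, Q = 49.655.
dQ/dP = −861/P² = -0.285.
ε = (dQ/dP)(P/Q) = (-0.285)(55/49.655).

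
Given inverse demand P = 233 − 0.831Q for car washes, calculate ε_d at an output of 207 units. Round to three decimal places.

At Q = 207, P = 233 − 0.831(207) = 60.98.
dP/dQ = −0.831, so dQ/dP = 1/(−0.831) = -1.203.
ε = (dQ/dP)(P/Q) = (-1.203)(60.98/207).

-0.355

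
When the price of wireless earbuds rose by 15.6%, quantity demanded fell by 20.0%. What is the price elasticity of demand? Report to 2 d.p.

ε = %ΔQ / %ΔP = (-20.0)/(15.6) = -1.282.

-1.28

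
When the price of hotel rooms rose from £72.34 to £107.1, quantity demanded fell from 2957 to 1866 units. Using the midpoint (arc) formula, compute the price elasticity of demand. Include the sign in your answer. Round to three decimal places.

ΔQ = 1866 − 2957 = -1091; ΔP = 107.1 − 72.34 = 34.76.
Midpoints: P̄ = 89.72, Q̄ = 2411.5.
ε = (ΔQ/ΔP)(P̄/Q̄) = (-1091/34.76)(89.72/2411.5).

-1.168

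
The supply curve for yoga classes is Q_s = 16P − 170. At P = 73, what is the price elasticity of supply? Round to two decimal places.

At P = 73, Q_s = 998.
dQ_s/dP = 16.
ε_s = (dQ_s/dP)(P/Q_s) = (16)(73/998).

1.17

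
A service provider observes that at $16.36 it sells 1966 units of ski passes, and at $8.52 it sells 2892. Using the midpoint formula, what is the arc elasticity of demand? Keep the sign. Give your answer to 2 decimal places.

ΔQ = 2892 − 1966 = 926; ΔP = 8.52 − 16.36 = -7.84.
Midpoints: P̄ = 12.44, Q̄ = 2429.0.
ε = (ΔQ/ΔP)(P̄/Q̄) = (926/-7.84)(12.44/2429.0).

-0.60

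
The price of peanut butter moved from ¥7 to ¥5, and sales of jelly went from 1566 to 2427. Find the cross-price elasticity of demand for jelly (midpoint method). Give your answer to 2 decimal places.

-1.29

ΔQ_x = 2427 − 1566 = 861; ΔP_y = 5 − 7 = -2.
Midpoints: P̄_y = 6.00, Q̄_x = 1996.5.
ε_xy = (ΔQ_x/ΔP_y)(P̄_y/Q̄_x) = (861/-2)(6.00/1996.5).
ε_xy < 0, so the goods are complements.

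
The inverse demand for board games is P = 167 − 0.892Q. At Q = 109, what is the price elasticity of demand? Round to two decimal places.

-0.72

At Q = 109, P = 167 − 0.892(109) = 69.77.
dP/dQ = −0.892, so dQ/dP = 1/(−0.892) = -1.121.
ε = (dQ/dP)(P/Q) = (-1.121)(69.77/109).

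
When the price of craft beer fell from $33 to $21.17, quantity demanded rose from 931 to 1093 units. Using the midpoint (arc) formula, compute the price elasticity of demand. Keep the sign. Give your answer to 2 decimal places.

-0.37

ΔQ = 1093 − 931 = 162; ΔP = 21.17 − 33 = -11.83.
Midpoints: P̄ = 27.09, Q̄ = 1012.0.
ε = (ΔQ/ΔP)(P̄/Q̄) = (162/-11.83)(27.09/1012.0).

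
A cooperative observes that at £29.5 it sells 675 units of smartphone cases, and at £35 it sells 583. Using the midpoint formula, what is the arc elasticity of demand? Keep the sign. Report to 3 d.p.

ΔQ = 583 − 675 = -92; ΔP = 35 − 29.5 = 5.5.
Midpoints: P̄ = 32.25, Q̄ = 629.0.
ε = (ΔQ/ΔP)(P̄/Q̄) = (-92/5.5)(32.25/629.0).

-0.858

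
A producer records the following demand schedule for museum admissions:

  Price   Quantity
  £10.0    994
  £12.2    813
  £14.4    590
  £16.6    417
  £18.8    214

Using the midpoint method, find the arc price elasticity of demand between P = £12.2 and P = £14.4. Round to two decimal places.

-1.92

At P = 12.2, Q = 813; at P = 14.4, Q = 590.
ΔQ = -223, ΔP = 2.2. Midpoints: P̄ = 13.30, Q̄ = 701.5.
ε = (ΔQ/ΔP)(P̄/Q̄) = (-223/2.2)(13.30/701.5).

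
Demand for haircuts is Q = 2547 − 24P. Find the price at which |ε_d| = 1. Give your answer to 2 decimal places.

For linear demand Q = a − bP, ε = −bP/(a − bP). |ε| = 1 when bP = a − bP, i.e. P = a/(2b).
P = 2547/(2·24) = 2547/48 = 53.0625.

53.06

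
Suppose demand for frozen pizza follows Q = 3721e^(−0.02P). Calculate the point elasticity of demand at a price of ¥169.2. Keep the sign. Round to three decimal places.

At P = 169.2, Q = 126.185.
dQ/dP = −0.02·3721e^(−0.02P) = −0.02Q = -2.524.
ε = (dQ/dP)(P/Q) = (-2.524)(169.2/126.185).
|ε| > 1, so demand is elastic at this price.

-3.384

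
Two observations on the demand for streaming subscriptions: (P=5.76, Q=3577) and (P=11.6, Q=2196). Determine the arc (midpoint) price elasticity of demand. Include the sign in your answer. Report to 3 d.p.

-0.711

ΔQ = 2196 − 3577 = -1381; ΔP = 11.6 − 5.76 = 5.84.
Midpoints: P̄ = 8.68, Q̄ = 2886.5.
ε = (ΔQ/ΔP)(P̄/Q̄) = (-1381/5.84)(8.68/2886.5).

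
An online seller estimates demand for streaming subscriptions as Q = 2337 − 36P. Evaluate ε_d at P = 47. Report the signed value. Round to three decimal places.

-2.623

At P = 47, Q = 645.
dQ/dP = −36.
ε = (dQ/dP)(P/Q) = (-36)(47/645).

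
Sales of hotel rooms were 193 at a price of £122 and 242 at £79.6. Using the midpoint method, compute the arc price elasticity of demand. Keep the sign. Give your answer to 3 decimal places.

ΔQ = 242 − 193 = 49; ΔP = 79.6 − 122 = -42.4.
Midpoints: P̄ = 100.80, Q̄ = 217.5.
ε = (ΔQ/ΔP)(P̄/Q̄) = (49/-42.4)(100.80/217.5).

-0.536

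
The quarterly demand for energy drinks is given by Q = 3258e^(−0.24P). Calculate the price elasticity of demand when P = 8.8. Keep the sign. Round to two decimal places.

-2.11

At P = 8.8, Q = 394.204.
dQ/dP = −0.24·3258e^(−0.24P) = −0.24Q = -94.609.
ε = (dQ/dP)(P/Q) = (-94.609)(8.8/394.204).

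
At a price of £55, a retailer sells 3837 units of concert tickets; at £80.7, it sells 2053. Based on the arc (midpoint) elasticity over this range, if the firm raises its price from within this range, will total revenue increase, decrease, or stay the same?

Arc ε = (-1784/25.7)(67.85/2945.0) ≈ -1.599.
|ε| = 1.60 > 1, so demand is elastic. A price rise therefore reduces total revenue.

decrease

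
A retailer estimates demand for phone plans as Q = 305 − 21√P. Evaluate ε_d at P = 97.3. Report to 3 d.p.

At P = 97.3, Q = 97.854.
dQ/dP = −21/(2√P) = -1.064.
ε = (dQ/dP)(P/Q) = (-1.064)(97.3/97.854).

-1.058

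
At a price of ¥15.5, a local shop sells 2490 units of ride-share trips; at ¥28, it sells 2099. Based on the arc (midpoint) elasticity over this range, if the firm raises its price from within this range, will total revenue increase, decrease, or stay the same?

Arc ε = (-391/12.5)(21.75/2294.5) ≈ -0.297.
|ε| = 0.30 < 1, so demand is inelastic. A price rise therefore raises total revenue.

increase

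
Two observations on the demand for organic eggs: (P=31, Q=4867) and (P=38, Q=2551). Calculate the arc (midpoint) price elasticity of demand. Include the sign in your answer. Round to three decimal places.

-3.078

ΔQ = 2551 − 4867 = -2316; ΔP = 38 − 31 = 7.
Midpoints: P̄ = 34.50, Q̄ = 3709.0.
ε = (ΔQ/ΔP)(P̄/Q̄) = (-2316/7)(34.50/3709.0).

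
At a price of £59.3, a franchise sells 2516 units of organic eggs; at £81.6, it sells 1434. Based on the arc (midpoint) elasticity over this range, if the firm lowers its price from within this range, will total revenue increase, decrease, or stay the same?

Arc ε = (-1082/22.3)(70.45/1975.0) ≈ -1.731.
|ε| = 1.73 > 1, so demand is elastic. A price cut therefore raises total revenue.

increase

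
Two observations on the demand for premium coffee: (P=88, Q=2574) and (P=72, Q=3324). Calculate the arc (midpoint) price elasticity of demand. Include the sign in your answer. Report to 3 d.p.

ΔQ = 3324 − 2574 = 750; ΔP = 72 − 88 = -16.
Midpoints: P̄ = 80.00, Q̄ = 2949.0.
ε = (ΔQ/ΔP)(P̄/Q̄) = (750/-16)(80.00/2949.0).

-1.272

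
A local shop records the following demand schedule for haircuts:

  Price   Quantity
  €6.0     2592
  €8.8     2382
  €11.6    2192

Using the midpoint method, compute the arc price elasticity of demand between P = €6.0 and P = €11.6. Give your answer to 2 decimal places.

At P = 6.0, Q = 2592; at P = 11.6, Q = 2192.
ΔQ = -400, ΔP = 5.6. Midpoints: P̄ = 8.80, Q̄ = 2392.0.
ε = (ΔQ/ΔP)(P̄/Q̄) = (-400/5.6)(8.80/2392.0).

-0.26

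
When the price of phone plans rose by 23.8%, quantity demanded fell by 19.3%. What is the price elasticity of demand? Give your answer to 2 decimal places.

ε = %ΔQ / %ΔP = (-19.3)/(23.8) = -0.811.

-0.81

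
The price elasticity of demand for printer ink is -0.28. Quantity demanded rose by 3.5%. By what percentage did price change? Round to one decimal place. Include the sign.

%ΔP ≈ %ΔQ / ε = (3.5%)/(-0.28) = -12.50%.

-12.5%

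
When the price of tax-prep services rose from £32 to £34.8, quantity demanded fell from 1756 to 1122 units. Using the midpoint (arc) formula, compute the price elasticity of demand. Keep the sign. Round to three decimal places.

ΔQ = 1122 − 1756 = -634; ΔP = 34.8 − 32 = 2.8.
Midpoints: P̄ = 33.40, Q̄ = 1439.0.
ε = (ΔQ/ΔP)(P̄/Q̄) = (-634/2.8)(33.40/1439.0).

-5.256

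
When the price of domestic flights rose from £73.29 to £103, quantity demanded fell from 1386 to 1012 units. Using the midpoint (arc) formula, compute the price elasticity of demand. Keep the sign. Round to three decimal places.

-0.925

ΔQ = 1012 − 1386 = -374; ΔP = 103 − 73.29 = 29.71.
Midpoints: P̄ = 88.15, Q̄ = 1199.0.
ε = (ΔQ/ΔP)(P̄/Q̄) = (-374/29.71)(88.15/1199.0).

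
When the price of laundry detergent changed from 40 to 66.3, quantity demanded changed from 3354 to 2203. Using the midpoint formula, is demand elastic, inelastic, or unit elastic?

Arc ε ≈ -0.837.
|ε| = 0.84 < 1.

inelastic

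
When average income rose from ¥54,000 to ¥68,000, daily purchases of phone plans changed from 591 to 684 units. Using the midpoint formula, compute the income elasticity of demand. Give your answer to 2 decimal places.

0.64

ΔQ = 93, ΔI = 14000. Midpoints: Ī = 61,000, Q̄ = 637.5.
ε_I = (ΔQ/ΔI)(Ī/Q̄) = (93/14000)(61000/637.5).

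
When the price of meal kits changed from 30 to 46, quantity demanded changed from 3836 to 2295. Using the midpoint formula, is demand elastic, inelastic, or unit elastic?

Arc ε ≈ -1.194.
|ε| = 1.19 > 1.

elastic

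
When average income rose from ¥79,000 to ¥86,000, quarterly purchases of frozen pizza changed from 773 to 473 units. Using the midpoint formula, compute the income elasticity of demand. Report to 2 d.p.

-5.68

ΔQ = -300, ΔI = 7000. Midpoints: Ī = 82,500, Q̄ = 623.0.
ε_I = (ΔQ/ΔI)(Ī/Q̄) = (-300/7000)(82500/623.0).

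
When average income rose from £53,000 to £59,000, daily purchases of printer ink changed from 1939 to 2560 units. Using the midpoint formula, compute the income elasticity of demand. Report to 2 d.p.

2.58

ΔQ = 621, ΔI = 6000. Midpoints: Ī = 56,000, Q̄ = 2249.5.
ε_I = (ΔQ/ΔI)(Ī/Q̄) = (621/6000)(56000/2249.5).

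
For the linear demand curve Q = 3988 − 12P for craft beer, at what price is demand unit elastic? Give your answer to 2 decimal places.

For linear demand Q = a − bP, ε = −bP/(a − bP). |ε| = 1 when bP = a − bP, i.e. P = a/(2b).
P = 3988/(2·12) = 3988/24 = 166.1667.

166.17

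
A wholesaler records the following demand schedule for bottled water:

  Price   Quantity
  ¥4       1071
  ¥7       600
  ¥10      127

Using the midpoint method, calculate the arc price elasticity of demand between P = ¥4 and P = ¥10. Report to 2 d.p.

-1.84

At P = 4, Q = 1071; at P = 10, Q = 127.
ΔQ = -944, ΔP = 6. Midpoints: P̄ = 7.00, Q̄ = 599.0.
ε = (ΔQ/ΔP)(P̄/Q̄) = (-944/6)(7.00/599.0).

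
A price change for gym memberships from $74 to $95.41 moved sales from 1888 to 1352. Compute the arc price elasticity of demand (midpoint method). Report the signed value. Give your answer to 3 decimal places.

ΔQ = 1352 − 1888 = -536; ΔP = 95.41 − 74 = 21.41.
Midpoints: P̄ = 84.70, Q̄ = 1620.0.
ε = (ΔQ/ΔP)(P̄/Q̄) = (-536/21.41)(84.70/1620.0).

-1.309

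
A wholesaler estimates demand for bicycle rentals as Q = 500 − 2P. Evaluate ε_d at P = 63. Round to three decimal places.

-0.337

At P = 63, Q = 374.
dQ/dP = −2.
ε = (dQ/dP)(P/Q) = (-2)(63/374).
|ε| < 1, so demand is inelastic at this price.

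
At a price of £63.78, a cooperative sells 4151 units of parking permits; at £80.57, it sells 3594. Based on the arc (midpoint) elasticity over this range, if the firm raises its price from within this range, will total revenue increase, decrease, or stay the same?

increase

Arc ε = (-557/16.79)(72.17/3872.5) ≈ -0.618.
|ε| = 0.62 < 1, so demand is inelastic. A price rise therefore raises total revenue.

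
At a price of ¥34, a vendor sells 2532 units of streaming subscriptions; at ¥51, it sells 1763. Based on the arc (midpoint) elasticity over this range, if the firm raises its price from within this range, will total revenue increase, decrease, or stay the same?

Arc ε = (-769/17)(42.50/2147.5) ≈ -0.895.
|ε| = 0.90 < 1, so demand is inelastic. A price rise therefore raises total revenue.

increase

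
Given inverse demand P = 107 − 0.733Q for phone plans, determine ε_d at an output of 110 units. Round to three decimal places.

At Q = 110, P = 107 − 0.733(110) = 26.37.
dP/dQ = −0.733, so dQ/dP = 1/(−0.733) = -1.364.
ε = (dQ/dP)(P/Q) = (-1.364)(26.37/110).

-0.327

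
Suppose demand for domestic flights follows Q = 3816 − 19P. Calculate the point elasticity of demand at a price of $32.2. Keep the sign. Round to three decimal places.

At P = 32.2, Q = 3204.200.
dQ/dP = −19.
ε = (dQ/dP)(P/Q) = (-19)(32.2/3204.200).

-0.191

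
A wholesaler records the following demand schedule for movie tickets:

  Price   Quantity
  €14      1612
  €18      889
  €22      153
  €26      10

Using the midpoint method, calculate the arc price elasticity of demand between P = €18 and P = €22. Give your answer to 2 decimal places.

-7.06

At P = 18, Q = 889; at P = 22, Q = 153.
ΔQ = -736, ΔP = 4. Midpoints: P̄ = 20.00, Q̄ = 521.0.
ε = (ΔQ/ΔP)(P̄/Q̄) = (-736/4)(20.00/521.0).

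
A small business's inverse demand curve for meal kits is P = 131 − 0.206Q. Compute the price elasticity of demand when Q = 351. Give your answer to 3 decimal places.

-0.812

At Q = 351, P = 131 − 0.206(351) = 58.69.
dP/dQ = −0.206, so dQ/dP = 1/(−0.206) = -4.854.
ε = (dQ/dP)(P/Q) = (-4.854)(58.69/351).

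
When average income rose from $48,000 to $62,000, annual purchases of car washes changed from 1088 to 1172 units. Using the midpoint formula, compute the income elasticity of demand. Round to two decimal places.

ΔQ = 84, ΔI = 14000. Midpoints: Ī = 55,000, Q̄ = 1130.0.
ε_I = (ΔQ/ΔI)(Ī/Q̄) = (84/14000)(55000/1130.0).
ε_I > 0, so the good is normal.

0.29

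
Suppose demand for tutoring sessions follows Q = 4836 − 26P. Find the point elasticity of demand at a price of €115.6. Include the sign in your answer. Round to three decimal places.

At P = 115.6, Q = 1830.400.
dQ/dP = −26.
ε = (dQ/dP)(P/Q) = (-26)(115.6/1830.400).
|ε| > 1, so demand is elastic at this price.

-1.642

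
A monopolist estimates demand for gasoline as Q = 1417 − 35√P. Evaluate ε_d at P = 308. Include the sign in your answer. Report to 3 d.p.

-0.383

At P = 308, Q = 802.752.
dQ/dP = −35/(2√P) = -0.997.
ε = (dQ/dP)(P/Q) = (-0.997)(308/802.752).
|ε| < 1, so demand is inelastic at this price.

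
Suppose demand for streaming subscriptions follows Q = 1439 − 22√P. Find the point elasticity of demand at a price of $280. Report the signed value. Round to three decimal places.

-0.172

At P = 280, Q = 1070.870.
dQ/dP = −22/(2√P) = -0.657.
ε = (dQ/dP)(P/Q) = (-0.657)(280/1070.870).
|ε| < 1, so demand is inelastic at this price.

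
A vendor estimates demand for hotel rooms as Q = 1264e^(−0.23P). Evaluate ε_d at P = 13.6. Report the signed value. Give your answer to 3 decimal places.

At P = 13.6, Q = 55.370.
dQ/dP = −0.23·1264e^(−0.23P) = −0.23Q = -12.735.
ε = (dQ/dP)(P/Q) = (-12.735)(13.6/55.370).

-3.128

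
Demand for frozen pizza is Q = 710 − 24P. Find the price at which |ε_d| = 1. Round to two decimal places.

14.79

For linear demand Q = a − bP, ε = −bP/(a − bP). |ε| = 1 when bP = a − bP, i.e. P = a/(2b).
P = 710/(2·24) = 710/48 = 14.7917.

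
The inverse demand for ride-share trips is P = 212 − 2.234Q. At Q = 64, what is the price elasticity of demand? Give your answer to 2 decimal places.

At Q = 64, P = 212 − 2.234(64) = 69.02.
dP/dQ = −2.234, so dQ/dP = 1/(−2.234) = -0.448.
ε = (dQ/dP)(P/Q) = (-0.448)(69.02/64).

-0.48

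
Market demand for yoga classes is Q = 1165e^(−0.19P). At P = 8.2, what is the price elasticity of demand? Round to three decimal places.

At P = 8.2, Q = 245.299.
dQ/dP = −0.19·1165e^(−0.19P) = −0.19Q = -46.607.
ε = (dQ/dP)(P/Q) = (-46.607)(8.2/245.299).
|ε| > 1, so demand is elastic at this price.

-1.558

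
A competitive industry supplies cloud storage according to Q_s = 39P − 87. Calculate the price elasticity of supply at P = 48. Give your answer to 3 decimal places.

1.049

At P = 48, Q_s = 1785.
dQ_s/dP = 39.
ε_s = (dQ_s/dP)(P/Q_s) = (39)(48/1785).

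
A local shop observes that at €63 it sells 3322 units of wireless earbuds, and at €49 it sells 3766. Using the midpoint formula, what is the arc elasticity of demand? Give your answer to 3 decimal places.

ΔQ = 3766 − 3322 = 444; ΔP = 49 − 63 = -14.
Midpoints: P̄ = 56.00, Q̄ = 3544.0.
ε = (ΔQ/ΔP)(P̄/Q̄) = (444/-14)(56.00/3544.0).

-0.501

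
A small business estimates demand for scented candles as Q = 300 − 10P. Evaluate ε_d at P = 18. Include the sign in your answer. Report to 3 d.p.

At P = 18, Q = 120.
dQ/dP = −10.
ε = (dQ/dP)(P/Q) = (-10)(18/120).
|ε| > 1, so demand is elastic at this price.

-1.500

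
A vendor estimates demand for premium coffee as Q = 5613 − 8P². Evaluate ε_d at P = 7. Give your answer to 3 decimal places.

-0.150

At P = 7, Q = 5221.
dQ/dP = −16P = -112.
ε = (dQ/dP)(P/Q) = (-112)(7/5221).
|ε| < 1, so demand is inelastic at this price.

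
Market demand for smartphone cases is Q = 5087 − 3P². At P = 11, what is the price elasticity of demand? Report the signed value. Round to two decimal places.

-0.15

At P = 11, Q = 4724.
dQ/dP = −6P = -66.
ε = (dQ/dP)(P/Q) = (-66)(11/4724).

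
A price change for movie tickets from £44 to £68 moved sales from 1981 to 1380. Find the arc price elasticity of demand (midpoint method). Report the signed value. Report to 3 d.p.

-0.834

ΔQ = 1380 − 1981 = -601; ΔP = 68 − 44 = 24.
Midpoints: P̄ = 56.00, Q̄ = 1680.5.
ε = (ΔQ/ΔP)(P̄/Q̄) = (-601/24)(56.00/1680.5).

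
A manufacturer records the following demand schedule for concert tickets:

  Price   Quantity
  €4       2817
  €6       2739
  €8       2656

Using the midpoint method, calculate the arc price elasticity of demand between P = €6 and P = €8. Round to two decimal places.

-0.11

At P = 6, Q = 2739; at P = 8, Q = 2656.
ΔQ = -83, ΔP = 2. Midpoints: P̄ = 7.00, Q̄ = 2697.5.
ε = (ΔQ/ΔP)(P̄/Q̄) = (-83/2)(7.00/2697.5).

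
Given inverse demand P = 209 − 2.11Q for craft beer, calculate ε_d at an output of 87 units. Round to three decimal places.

-0.139

At Q = 87, P = 209 − 2.11(87) = 25.43.
dP/dQ = −2.11, so dQ/dP = 1/(−2.11) = -0.474.
ε = (dQ/dP)(P/Q) = (-0.474)(25.43/87).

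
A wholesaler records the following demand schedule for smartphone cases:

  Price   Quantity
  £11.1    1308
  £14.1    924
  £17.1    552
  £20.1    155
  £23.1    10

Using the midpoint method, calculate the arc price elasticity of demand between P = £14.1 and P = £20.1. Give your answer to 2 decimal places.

At P = 14.1, Q = 924; at P = 20.1, Q = 155.
ΔQ = -769, ΔP = 6.0. Midpoints: P̄ = 17.10, Q̄ = 539.5.
ε = (ΔQ/ΔP)(P̄/Q̄) = (-769/6.0)(17.10/539.5).

-4.06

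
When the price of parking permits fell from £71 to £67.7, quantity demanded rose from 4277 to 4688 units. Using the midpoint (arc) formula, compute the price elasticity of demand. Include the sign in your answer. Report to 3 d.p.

ΔQ = 4688 − 4277 = 411; ΔP = 67.7 − 71 = -3.3.
Midpoints: P̄ = 69.35, Q̄ = 4482.5.
ε = (ΔQ/ΔP)(P̄/Q̄) = (411/-3.3)(69.35/4482.5).

-1.927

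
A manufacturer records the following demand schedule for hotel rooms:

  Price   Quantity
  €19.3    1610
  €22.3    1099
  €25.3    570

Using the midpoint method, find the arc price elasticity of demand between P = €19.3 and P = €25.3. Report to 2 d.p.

-3.55

At P = 19.3, Q = 1610; at P = 25.3, Q = 570.
ΔQ = -1040, ΔP = 6.0. Midpoints: P̄ = 22.30, Q̄ = 1090.0.
ε = (ΔQ/ΔP)(P̄/Q̄) = (-1040/6.0)(22.30/1090.0).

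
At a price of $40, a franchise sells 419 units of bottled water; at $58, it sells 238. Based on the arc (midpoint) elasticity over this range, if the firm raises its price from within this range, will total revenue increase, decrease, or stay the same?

Arc ε = (-181/18)(49.00/328.5) ≈ -1.500.
|ε| = 1.50 > 1, so demand is elastic. A price rise therefore reduces total revenue.

decrease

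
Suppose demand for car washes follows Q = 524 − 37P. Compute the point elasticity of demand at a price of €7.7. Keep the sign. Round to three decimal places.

-1.192

At P = 7.7, Q = 239.100.
dQ/dP = −37.
ε = (dQ/dP)(P/Q) = (-37)(7.7/239.100).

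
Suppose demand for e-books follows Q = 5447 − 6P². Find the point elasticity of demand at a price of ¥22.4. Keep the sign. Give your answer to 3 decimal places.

At P = 22.4, Q = 2436.440.
dQ/dP = −12P = -268.800.
ε = (dQ/dP)(P/Q) = (-268.800)(22.4/2436.440).
|ε| > 1, so demand is elastic at this price.

-2.471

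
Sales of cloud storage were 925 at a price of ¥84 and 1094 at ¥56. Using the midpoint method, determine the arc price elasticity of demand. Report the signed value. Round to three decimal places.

-0.419

ΔQ = 1094 − 925 = 169; ΔP = 56 − 84 = -28.
Midpoints: P̄ = 70.00, Q̄ = 1009.5.
ε = (ΔQ/ΔP)(P̄/Q̄) = (169/-28)(70.00/1009.5).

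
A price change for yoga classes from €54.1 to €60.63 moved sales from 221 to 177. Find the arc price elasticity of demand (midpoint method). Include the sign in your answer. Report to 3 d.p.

-1.942

ΔQ = 177 − 221 = -44; ΔP = 60.63 − 54.1 = 6.53.
Midpoints: P̄ = 57.37, Q̄ = 199.0.
ε = (ΔQ/ΔP)(P̄/Q̄) = (-44/6.53)(57.37/199.0).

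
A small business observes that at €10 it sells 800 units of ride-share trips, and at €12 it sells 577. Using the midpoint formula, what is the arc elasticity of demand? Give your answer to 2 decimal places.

-1.78

ΔQ = 577 − 800 = -223; ΔP = 12 − 10 = 2.
Midpoints: P̄ = 11.00, Q̄ = 688.5.
ε = (ΔQ/ΔP)(P̄/Q̄) = (-223/2)(11.00/688.5).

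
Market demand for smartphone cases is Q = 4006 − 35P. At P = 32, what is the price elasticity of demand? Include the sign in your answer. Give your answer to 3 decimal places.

At P = 32, Q = 2886.
dQ/dP = −35.
ε = (dQ/dP)(P/Q) = (-35)(32/2886).
|ε| < 1, so demand is inelastic at this price.

-0.388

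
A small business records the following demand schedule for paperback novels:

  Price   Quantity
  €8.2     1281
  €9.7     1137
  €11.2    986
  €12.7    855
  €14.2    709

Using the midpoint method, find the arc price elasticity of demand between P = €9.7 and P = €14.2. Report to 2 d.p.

At P = 9.7, Q = 1137; at P = 14.2, Q = 709.
ΔQ = -428, ΔP = 4.5. Midpoints: P̄ = 11.95, Q̄ = 923.0.
ε = (ΔQ/ΔP)(P̄/Q̄) = (-428/4.5)(11.95/923.0).

-1.23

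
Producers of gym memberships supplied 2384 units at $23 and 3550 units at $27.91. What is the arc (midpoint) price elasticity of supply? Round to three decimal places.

ΔQ = 3550 − 2384 = 1166; ΔP = 27.91 − 23 = 4.91.
Midpoints: P̄ = 25.45, Q̄ = 2967.0.
ε_s = (ΔQ/ΔP)(P̄/Q̄) = (1166/4.91)(25.45/2967.0).

2.037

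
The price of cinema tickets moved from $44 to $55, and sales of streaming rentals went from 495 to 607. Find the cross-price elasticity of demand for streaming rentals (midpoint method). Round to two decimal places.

ΔQ_x = 607 − 495 = 112; ΔP_y = 55 − 44 = 11.
Midpoints: P̄_y = 49.50, Q̄_x = 551.0.
ε_xy = (ΔQ_x/ΔP_y)(P̄_y/Q̄_x) = (112/11)(49.50/551.0).
ε_xy > 0, so the goods are substitutes.

0.91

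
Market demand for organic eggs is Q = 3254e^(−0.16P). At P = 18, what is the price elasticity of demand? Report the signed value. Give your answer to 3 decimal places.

-2.880

At P = 18, Q = 182.663.
dQ/dP = −0.16·3254e^(−0.16P) = −0.16Q = -29.226.
ε = (dQ/dP)(P/Q) = (-29.226)(18/182.663).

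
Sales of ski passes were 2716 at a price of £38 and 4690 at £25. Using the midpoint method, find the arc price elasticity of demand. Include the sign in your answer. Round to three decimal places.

ΔQ = 4690 − 2716 = 1974; ΔP = 25 − 38 = -13.
Midpoints: P̄ = 31.50, Q̄ = 3703.0.
ε = (ΔQ/ΔP)(P̄/Q̄) = (1974/-13)(31.50/3703.0).

-1.292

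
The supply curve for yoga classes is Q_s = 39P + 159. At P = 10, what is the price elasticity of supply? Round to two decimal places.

At P = 10, Q_s = 549.
dQ_s/dP = 39.
ε_s = (dQ_s/dP)(P/Q_s) = (39)(10/549).

0.71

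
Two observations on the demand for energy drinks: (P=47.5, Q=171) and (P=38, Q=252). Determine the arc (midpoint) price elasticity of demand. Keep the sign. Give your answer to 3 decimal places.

-1.723

ΔQ = 252 − 171 = 81; ΔP = 38 − 47.5 = -9.5.
Midpoints: P̄ = 42.75, Q̄ = 211.5.
ε = (ΔQ/ΔP)(P̄/Q̄) = (81/-9.5)(42.75/211.5).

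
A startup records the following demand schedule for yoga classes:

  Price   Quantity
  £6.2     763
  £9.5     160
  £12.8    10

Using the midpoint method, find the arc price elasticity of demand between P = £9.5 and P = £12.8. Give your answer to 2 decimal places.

-5.96

At P = 9.5, Q = 160; at P = 12.8, Q = 10.
ΔQ = -150, ΔP = 3.3. Midpoints: P̄ = 11.15, Q̄ = 85.0.
ε = (ΔQ/ΔP)(P̄/Q̄) = (-150/3.3)(11.15/85.0).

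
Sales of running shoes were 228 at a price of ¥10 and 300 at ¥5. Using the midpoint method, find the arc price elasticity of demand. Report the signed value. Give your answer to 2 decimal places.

ΔQ = 300 − 228 = 72; ΔP = 5 − 10 = -5.
Midpoints: P̄ = 7.50, Q̄ = 264.0.
ε = (ΔQ/ΔP)(P̄/Q̄) = (72/-5)(7.50/264.0).

-0.41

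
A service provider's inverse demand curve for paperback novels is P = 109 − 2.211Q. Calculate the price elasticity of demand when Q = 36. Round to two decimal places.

-0.37

At Q = 36, P = 109 − 2.211(36) = 29.40.
dP/dQ = −2.211, so dQ/dP = 1/(−2.211) = -0.452.
ε = (dQ/dP)(P/Q) = (-0.452)(29.40/36).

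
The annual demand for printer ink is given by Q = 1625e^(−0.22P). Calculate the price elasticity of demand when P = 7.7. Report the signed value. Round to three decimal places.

At P = 7.7, Q = 298.647.
dQ/dP = −0.22·1625e^(−0.22P) = −0.22Q = -65.702.
ε = (dQ/dP)(P/Q) = (-65.702)(7.7/298.647).
|ε| > 1, so demand is elastic at this price.

-1.694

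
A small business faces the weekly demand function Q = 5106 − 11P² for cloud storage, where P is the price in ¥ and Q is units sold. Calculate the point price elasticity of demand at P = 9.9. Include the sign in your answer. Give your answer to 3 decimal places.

-0.535

At P = 9.9, Q = 4027.890.
dQ/dP = −22P = -217.800.
ε = (dQ/dP)(P/Q) = (-217.800)(9.9/4027.890).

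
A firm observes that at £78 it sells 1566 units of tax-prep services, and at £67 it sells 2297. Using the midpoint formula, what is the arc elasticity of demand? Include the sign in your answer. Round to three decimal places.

-2.494

ΔQ = 2297 − 1566 = 731; ΔP = 67 − 78 = -11.
Midpoints: P̄ = 72.50, Q̄ = 1931.5.
ε = (ΔQ/ΔP)(P̄/Q̄) = (731/-11)(72.50/1931.5).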